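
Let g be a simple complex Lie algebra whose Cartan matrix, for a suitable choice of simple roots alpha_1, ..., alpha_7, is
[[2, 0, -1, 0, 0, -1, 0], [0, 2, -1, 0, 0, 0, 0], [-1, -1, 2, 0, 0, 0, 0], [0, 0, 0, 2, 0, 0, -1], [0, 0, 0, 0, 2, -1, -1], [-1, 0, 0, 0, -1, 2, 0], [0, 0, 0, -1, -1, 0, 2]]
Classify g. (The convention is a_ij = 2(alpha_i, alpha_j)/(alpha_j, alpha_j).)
The matrix has rank 7 with 2's on the diagonal. Reading the off-diagonal entries as Dynkin edges (a single edge where a_ij = a_ji = -1; a double or triple edge where a_ij * a_ji = 2 or 3), the diagram is a chain of 7 nodes with single edges (A_7). One simple-root ordering that puts it in standard form is (alpha_4, alpha_7, alpha_5, alpha_6, alpha_1, alpha_3, alpha_2). So the algebra is type A_7, i.e. sl(8).

type A_7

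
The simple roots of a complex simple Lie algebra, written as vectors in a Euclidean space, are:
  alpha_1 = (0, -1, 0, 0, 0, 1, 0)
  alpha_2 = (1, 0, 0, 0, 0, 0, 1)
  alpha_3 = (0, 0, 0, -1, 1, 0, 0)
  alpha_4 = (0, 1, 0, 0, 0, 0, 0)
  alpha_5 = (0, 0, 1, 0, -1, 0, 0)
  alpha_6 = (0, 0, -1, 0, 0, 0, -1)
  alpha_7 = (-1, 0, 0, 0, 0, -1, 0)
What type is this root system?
B_7 (so(15))

Compute the Cartan integers a_ij = 2(alpha_i, alpha_j)/(alpha_j, alpha_j); the resulting 7x7 Cartan matrix is
[[2, 0, 0, -2, 0, 0, -1], [0, 2, 0, 0, 0, -1, -1], [0, 0, 2, 0, -1, 0, 0], [-1, 0, 0, 2, 0, 0, 0], [0, 0, -1, 0, 2, -1, 0], [0, -1, 0, 0, -1, 2, 0], [-1, -1, 0, 0, 0, 0, 2]].
The roots have two lengths (squared-length ratio 2:1); the short ones are alpha_{4}. The associated Dynkin diagram is a chain of 7 nodes with a double edge at one end; the terminal node there is the unique short simple root (B_7), so the type is B_7 (the algebra so(15)).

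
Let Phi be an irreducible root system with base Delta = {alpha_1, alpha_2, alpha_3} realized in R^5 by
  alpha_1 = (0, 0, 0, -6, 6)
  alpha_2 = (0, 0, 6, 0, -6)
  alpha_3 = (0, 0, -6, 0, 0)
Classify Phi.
Compute the Cartan integers a_ij = 2(alpha_i, alpha_j)/(alpha_j, alpha_j); the resulting 3x3 Cartan matrix is
[[2, -1, 0], [-1, 2, -2], [0, -1, 2]].
The roots have two lengths (squared-length ratio 2:1); the short ones are alpha_{3}. The associated Dynkin diagram is a chain of 3 nodes with a double edge at one end; the terminal node there is the unique short simple root (B_3), so the type is B_3 (the algebra so(7)).

B_3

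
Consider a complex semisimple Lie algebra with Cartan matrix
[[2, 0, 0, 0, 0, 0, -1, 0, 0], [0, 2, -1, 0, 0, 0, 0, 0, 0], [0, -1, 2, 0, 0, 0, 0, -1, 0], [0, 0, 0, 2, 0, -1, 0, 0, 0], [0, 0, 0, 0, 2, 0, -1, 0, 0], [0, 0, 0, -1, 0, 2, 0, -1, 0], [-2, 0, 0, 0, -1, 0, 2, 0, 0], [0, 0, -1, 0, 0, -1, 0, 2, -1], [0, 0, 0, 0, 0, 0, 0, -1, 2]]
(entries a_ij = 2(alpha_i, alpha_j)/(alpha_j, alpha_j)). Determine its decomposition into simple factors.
B3 + E6

The diagram associated to this matrix has two connected components: the simple roots {alpha_1, alpha_5, alpha_7} form a chain of 3 nodes with a double edge at one end; the terminal node there is the unique short simple root (B_3), and {alpha_2, alpha_3, alpha_4, alpha_6, alpha_8, alpha_9} form a chain of 5 nodes with one extra node attached to the third node from one end (E_6). A semisimple Lie algebra decomposes uniquely as the direct sum of simple ideals, one per connected component of its Dynkin diagram, so g ≅ B_3 ⊕ E_6 (dimension 21 + 78 = 99).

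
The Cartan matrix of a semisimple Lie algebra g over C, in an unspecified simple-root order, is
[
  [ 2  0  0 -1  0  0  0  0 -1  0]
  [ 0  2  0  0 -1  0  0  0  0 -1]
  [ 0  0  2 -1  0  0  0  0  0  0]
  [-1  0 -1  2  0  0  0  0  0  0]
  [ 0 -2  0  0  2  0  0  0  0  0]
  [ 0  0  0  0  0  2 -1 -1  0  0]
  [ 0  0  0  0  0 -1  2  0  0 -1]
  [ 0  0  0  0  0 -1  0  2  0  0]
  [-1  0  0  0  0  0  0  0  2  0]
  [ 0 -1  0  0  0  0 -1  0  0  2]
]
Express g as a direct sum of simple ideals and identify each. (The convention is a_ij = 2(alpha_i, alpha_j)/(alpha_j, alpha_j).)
A_4 + C_6

The diagram associated to this matrix has two connected components: the simple roots {alpha_1, alpha_3, alpha_4, alpha_9} form a chain of 4 nodes with single edges (A_4), and {alpha_2, alpha_5, alpha_6, alpha_7, alpha_8, alpha_10} form a chain of 6 nodes with a double edge at one end; the terminal node there is the unique long simple root (C_6). A semisimple Lie algebra decomposes uniquely as the direct sum of simple ideals, one per connected component of its Dynkin diagram, so g ≅ A_4 ⊕ C_6 (dimension 24 + 78 = 102).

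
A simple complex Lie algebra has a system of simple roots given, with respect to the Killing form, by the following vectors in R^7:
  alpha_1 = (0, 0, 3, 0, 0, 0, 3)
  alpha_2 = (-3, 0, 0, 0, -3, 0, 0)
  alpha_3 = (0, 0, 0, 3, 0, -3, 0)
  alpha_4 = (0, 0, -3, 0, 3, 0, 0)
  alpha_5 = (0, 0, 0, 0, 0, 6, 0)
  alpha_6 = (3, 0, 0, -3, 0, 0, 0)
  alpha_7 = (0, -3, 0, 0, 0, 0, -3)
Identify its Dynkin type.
Compute the Cartan integers a_ij = 2(alpha_i, alpha_j)/(alpha_j, alpha_j); the resulting 7x7 Cartan matrix is
[[2, 0, 0, -1, 0, 0, -1], [0, 2, 0, -1, 0, -1, 0], [0, 0, 2, 0, -1, -1, 0], [-1, -1, 0, 2, 0, 0, 0], [0, 0, -2, 0, 2, 0, 0], [0, -1, -1, 0, 0, 2, 0], [-1, 0, 0, 0, 0, 0, 2]].
The roots have two lengths (squared-length ratio 2:1); the short ones are alpha_{1,2,3,4,6,7}. The associated Dynkin diagram is a chain of 7 nodes with a double edge at one end; the terminal node there is the unique long simple root (C_7), so the type is C_7 (the algebra sp(14)).

C7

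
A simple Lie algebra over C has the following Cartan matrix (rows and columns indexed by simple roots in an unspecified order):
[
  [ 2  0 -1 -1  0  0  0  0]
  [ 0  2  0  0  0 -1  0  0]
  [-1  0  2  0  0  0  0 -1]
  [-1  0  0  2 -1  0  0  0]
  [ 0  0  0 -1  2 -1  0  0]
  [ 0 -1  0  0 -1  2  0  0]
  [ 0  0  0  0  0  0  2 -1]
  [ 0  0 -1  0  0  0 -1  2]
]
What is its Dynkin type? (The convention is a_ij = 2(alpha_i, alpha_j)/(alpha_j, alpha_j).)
The matrix has rank 8 with 2's on the diagonal. Reading the off-diagonal entries as Dynkin edges (a single edge where a_ij = a_ji = -1; a double or triple edge where a_ij * a_ji = 2 or 3), the diagram is a chain of 8 nodes with single edges (A_8). One simple-root ordering that puts it in standard form is (alpha_2, alpha_6, alpha_5, alpha_4, alpha_1, alpha_3, alpha_8, alpha_7). So the algebra is type A_8, i.e. sl(9).

A8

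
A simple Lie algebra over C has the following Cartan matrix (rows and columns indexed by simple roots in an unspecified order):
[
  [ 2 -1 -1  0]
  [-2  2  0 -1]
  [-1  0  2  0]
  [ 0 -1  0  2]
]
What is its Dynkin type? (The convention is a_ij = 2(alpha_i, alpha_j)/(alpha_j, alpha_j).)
The matrix has rank 4 with 2's on the diagonal. Reading the off-diagonal entries as Dynkin edges (a single edge where a_ij = a_ji = -1; a double or triple edge where a_ij * a_ji = 2 or 3), the diagram is a chain of 4 nodes with a double edge between the middle two (F_4). One simple-root ordering that puts it in standard form is (alpha_4, alpha_2, alpha_1, alpha_3). So the algebra is type F_4.

F_4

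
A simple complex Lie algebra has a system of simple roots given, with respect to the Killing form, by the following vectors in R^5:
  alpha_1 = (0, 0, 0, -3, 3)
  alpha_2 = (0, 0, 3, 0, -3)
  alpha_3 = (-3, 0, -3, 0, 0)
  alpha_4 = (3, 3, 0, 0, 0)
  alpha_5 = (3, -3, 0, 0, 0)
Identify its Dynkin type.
D_5 (so(10))

Compute the Cartan integers a_ij = 2(alpha_i, alpha_j)/(alpha_j, alpha_j); the resulting 5x5 Cartan matrix is
[[2, -1, 0, 0, 0], [-1, 2, -1, 0, 0], [0, -1, 2, -1, -1], [0, 0, -1, 2, 0], [0, 0, -1, 0, 2]].
All simple roots have the same length, so the diagram is simply laced. The associated Dynkin diagram is a chain of 3 nodes with a fork of two nodes at one end (D_5), so the type is D_5 (the algebra so(10)).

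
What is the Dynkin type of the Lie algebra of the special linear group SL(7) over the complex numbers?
This is sl(7), which has dimension 7^2 - 1 = 48 and rank 7 - 1 = 6 (a Cartan subalgebra is the diagonal traceless matrices). In the classification of classical Lie algebras, the special linear algebra sl(n+1) has type A_n; here n = 6, so the Dynkin diagram is a chain of 6 nodes with single edges (A_6). Hence the type is A_6.

A_6 (sl(7))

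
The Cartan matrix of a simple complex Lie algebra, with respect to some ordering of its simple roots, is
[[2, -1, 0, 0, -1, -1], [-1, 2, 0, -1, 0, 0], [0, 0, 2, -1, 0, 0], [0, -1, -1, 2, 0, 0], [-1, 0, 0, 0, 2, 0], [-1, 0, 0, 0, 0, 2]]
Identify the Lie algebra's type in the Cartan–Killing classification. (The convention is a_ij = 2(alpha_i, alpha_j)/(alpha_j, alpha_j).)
D_6

The matrix has rank 6 with 2's on the diagonal. Reading the off-diagonal entries as Dynkin edges (a single edge where a_ij = a_ji = -1; a double or triple edge where a_ij * a_ji = 2 or 3), the diagram is a chain of 4 nodes with a fork of two nodes at one end (D_6). One simple-root ordering that puts it in standard form is (alpha_3, alpha_4, alpha_2, alpha_1, alpha_5, alpha_6). So the algebra is type D_6, i.e. so(12).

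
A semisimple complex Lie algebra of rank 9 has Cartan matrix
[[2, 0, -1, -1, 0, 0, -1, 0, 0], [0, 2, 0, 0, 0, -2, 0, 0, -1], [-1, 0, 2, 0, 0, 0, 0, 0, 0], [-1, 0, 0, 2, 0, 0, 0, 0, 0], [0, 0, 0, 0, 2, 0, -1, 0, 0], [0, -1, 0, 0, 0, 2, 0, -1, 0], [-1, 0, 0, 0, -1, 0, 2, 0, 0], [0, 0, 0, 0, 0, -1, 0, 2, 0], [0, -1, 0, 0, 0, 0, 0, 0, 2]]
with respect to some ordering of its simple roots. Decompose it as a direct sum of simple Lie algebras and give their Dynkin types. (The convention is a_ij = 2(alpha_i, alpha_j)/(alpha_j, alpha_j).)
D_5 (so(10)) ⊕ F_4

The diagram associated to this matrix has two connected components: the simple roots {alpha_1, alpha_3, alpha_4, alpha_5, alpha_7} form a chain of 3 nodes with a fork of two nodes at one end (D_5), and {alpha_2, alpha_6, alpha_8, alpha_9} form a chain of 4 nodes with a double edge between the middle two (F_4). A semisimple Lie algebra decomposes uniquely as the direct sum of simple ideals, one per connected component of its Dynkin diagram, so g ≅ D_5 ⊕ F_4 (dimension 45 + 52 = 97).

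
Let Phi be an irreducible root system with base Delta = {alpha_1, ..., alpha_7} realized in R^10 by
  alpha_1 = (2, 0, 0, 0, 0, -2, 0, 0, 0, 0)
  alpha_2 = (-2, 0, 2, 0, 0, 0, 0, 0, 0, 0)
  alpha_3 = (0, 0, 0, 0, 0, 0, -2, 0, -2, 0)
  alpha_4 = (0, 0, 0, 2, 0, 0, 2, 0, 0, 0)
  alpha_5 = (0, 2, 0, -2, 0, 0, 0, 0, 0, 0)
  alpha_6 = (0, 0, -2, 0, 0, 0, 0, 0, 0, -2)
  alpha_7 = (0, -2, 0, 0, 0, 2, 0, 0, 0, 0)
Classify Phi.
Compute the Cartan integers a_ij = 2(alpha_i, alpha_j)/(alpha_j, alpha_j); the resulting 7x7 Cartan matrix is
[[2, -1, 0, 0, 0, 0, -1], [-1, 2, 0, 0, 0, -1, 0], [0, 0, 2, -1, 0, 0, 0], [0, 0, -1, 2, -1, 0, 0], [0, 0, 0, -1, 2, 0, -1], [0, -1, 0, 0, 0, 2, 0], [-1, 0, 0, 0, -1, 0, 2]].
All simple roots have the same length, so the diagram is simply laced. The associated Dynkin diagram is a chain of 7 nodes with single edges (A_7), so the type is A_7 (the algebra sl(8)).

A_7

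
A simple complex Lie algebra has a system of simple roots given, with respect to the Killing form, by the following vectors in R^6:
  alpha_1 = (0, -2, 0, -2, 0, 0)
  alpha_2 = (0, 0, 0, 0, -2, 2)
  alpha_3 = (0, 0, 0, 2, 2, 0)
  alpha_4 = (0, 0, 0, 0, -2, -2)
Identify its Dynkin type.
D_4

Compute the Cartan integers a_ij = 2(alpha_i, alpha_j)/(alpha_j, alpha_j); the resulting 4x4 Cartan matrix is
[[2, 0, -1, 0], [0, 2, -1, 0], [-1, -1, 2, -1], [0, 0, -1, 2]].
All simple roots have the same length, so the diagram is simply laced. The associated Dynkin diagram is a chain of 2 nodes with a fork of two nodes at one end (D_4), so the type is D_4 (the algebra so(8)).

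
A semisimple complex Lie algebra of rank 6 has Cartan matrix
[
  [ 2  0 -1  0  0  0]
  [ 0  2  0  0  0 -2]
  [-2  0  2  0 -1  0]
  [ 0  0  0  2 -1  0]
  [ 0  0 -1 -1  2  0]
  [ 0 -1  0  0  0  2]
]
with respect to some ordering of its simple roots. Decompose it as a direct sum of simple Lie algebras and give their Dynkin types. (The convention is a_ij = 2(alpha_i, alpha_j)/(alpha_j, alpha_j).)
B_2 + B_4

The diagram associated to this matrix has two connected components: the simple roots {alpha_2, alpha_6} form a chain of 2 nodes with a double edge at one end; the terminal node there is the unique short simple root (B_2), and {alpha_1, alpha_3, alpha_4, alpha_5} form a chain of 4 nodes with a double edge at one end; the terminal node there is the unique short simple root (B_4). A semisimple Lie algebra decomposes uniquely as the direct sum of simple ideals, one per connected component of its Dynkin diagram, so g ≅ B_2 ⊕ B_4 (dimension 10 + 36 = 46).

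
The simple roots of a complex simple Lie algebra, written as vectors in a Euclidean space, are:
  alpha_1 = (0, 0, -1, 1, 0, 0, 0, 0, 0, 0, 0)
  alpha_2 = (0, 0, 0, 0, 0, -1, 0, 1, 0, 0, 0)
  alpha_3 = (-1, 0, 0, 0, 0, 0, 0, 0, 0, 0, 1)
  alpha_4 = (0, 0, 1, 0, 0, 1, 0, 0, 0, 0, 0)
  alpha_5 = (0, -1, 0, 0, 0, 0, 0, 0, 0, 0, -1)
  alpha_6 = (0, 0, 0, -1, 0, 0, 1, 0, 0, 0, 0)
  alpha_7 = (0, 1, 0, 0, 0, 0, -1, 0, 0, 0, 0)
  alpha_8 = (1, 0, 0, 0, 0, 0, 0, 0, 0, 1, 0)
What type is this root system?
Compute the Cartan integers a_ij = 2(alpha_i, alpha_j)/(alpha_j, alpha_j); the resulting 8x8 Cartan matrix is
[[2, 0, 0, -1, 0, -1, 0, 0], [0, 2, 0, -1, 0, 0, 0, 0], [0, 0, 2, 0, -1, 0, 0, -1], [-1, -1, 0, 2, 0, 0, 0, 0], [0, 0, -1, 0, 2, 0, -1, 0], [-1, 0, 0, 0, 0, 2, -1, 0], [0, 0, 0, 0, -1, -1, 2, 0], [0, 0, -1, 0, 0, 0, 0, 2]].
All simple roots have the same length, so the diagram is simply laced. The associated Dynkin diagram is a chain of 8 nodes with single edges (A_8), so the type is A_8 (the algebra sl(9)).

A_8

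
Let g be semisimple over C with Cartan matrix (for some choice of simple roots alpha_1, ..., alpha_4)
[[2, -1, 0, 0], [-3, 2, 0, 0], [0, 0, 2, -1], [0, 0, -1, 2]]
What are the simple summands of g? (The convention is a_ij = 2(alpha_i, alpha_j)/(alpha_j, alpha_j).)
A_2 (sl(3)) ⊕ G_2

The diagram associated to this matrix has two connected components: the simple roots {alpha_3, alpha_4} form a chain of 2 nodes with single edges (A_2), and {alpha_1, alpha_2} form two nodes joined by a triple edge (G_2). A semisimple Lie algebra decomposes uniquely as the direct sum of simple ideals, one per connected component of its Dynkin diagram, so g ≅ A_2 ⊕ G_2 (dimension 8 + 14 = 22).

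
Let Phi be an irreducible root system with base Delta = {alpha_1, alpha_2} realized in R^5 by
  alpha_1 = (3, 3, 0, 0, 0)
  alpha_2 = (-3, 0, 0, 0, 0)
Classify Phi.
Compute the Cartan integers a_ij = 2(alpha_i, alpha_j)/(alpha_j, alpha_j); the resulting 2x2 Cartan matrix is
[[2, -2], [-1, 2]].
The roots have two lengths (squared-length ratio 2:1); the short ones are alpha_{2}. The associated Dynkin diagram is a chain of 2 nodes with a double edge at one end; the terminal node there is the unique short simple root (B_2), so the type is B_2 (the algebra so(5)).

B_2 (so(5))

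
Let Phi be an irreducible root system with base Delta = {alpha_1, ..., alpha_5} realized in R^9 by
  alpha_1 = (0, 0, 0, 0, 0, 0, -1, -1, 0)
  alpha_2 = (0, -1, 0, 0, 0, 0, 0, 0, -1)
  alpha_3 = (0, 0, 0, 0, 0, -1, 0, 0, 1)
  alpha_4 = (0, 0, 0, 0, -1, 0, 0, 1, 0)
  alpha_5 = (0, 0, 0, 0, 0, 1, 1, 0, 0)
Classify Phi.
Compute the Cartan integers a_ij = 2(alpha_i, alpha_j)/(alpha_j, alpha_j); the resulting 5x5 Cartan matrix is
[[2, 0, 0, -1, -1], [0, 2, -1, 0, 0], [0, -1, 2, 0, -1], [-1, 0, 0, 2, 0], [-1, 0, -1, 0, 2]].
All simple roots have the same length, so the diagram is simply laced. The associated Dynkin diagram is a chain of 5 nodes with single edges (A_5), so the type is A_5 (the algebra sl(6)).

A_5 (sl(6))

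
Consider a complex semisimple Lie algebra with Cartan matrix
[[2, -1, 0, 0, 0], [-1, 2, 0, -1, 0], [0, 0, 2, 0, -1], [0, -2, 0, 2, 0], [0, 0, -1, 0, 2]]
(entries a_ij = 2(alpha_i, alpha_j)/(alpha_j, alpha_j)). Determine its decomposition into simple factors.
A_2 ⊕ C_3

The diagram associated to this matrix has two connected components: the simple roots {alpha_3, alpha_5} form a chain of 2 nodes with single edges (A_2), and {alpha_1, alpha_2, alpha_4} form a chain of 3 nodes with a double edge at one end; the terminal node there is the unique long simple root (C_3). A semisimple Lie algebra decomposes uniquely as the direct sum of simple ideals, one per connected component of its Dynkin diagram, so g ≅ A_2 ⊕ C_3 (dimension 8 + 21 = 29).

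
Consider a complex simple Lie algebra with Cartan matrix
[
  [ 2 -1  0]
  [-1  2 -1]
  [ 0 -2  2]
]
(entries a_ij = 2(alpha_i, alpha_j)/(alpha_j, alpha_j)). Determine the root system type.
C_3

The matrix has rank 3 with 2's on the diagonal. Reading the off-diagonal entries as Dynkin edges (a single edge where a_ij = a_ji = -1; a double or triple edge where a_ij * a_ji = 2 or 3), the diagram is a chain of 3 nodes with a double edge at one end; the terminal node there is the unique long simple root (C_3). One simple-root ordering that puts it in standard form is (alpha_1, alpha_2, alpha_3). So the algebra is type C_3, i.e. sp(6).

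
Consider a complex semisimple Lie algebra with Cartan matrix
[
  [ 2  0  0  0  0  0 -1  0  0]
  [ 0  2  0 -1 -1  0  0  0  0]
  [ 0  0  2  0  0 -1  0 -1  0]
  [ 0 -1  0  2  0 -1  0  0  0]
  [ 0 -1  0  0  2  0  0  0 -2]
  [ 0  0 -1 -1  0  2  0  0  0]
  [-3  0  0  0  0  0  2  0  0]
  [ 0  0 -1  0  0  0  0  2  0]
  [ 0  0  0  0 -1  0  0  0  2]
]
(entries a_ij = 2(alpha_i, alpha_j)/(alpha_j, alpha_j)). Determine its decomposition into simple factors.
B_7 (so(15)) + G_2

The diagram associated to this matrix has two connected components: the simple roots {alpha_2, alpha_3, alpha_4, alpha_5, alpha_6, alpha_8, alpha_9} form a chain of 7 nodes with a double edge at one end; the terminal node there is the unique short simple root (B_7), and {alpha_1, alpha_7} form two nodes joined by a triple edge (G_2). A semisimple Lie algebra decomposes uniquely as the direct sum of simple ideals, one per connected component of its Dynkin diagram, so g ≅ B_7 ⊕ G_2 (dimension 105 + 14 = 119).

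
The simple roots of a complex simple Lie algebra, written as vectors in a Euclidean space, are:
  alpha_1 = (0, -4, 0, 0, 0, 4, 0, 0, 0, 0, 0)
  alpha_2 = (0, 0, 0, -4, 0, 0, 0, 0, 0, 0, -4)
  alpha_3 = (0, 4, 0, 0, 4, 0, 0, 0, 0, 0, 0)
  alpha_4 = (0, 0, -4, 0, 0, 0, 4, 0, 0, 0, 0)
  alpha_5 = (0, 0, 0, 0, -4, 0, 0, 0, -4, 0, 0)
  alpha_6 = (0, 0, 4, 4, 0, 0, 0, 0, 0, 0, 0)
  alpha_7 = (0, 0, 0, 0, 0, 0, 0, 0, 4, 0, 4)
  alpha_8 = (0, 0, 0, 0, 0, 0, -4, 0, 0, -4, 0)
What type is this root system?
A_8 (sl(9))

Compute the Cartan integers a_ij = 2(alpha_i, alpha_j)/(alpha_j, alpha_j); the resulting 8x8 Cartan matrix is
[[2, 0, -1, 0, 0, 0, 0, 0], [0, 2, 0, 0, 0, -1, -1, 0], [-1, 0, 2, 0, -1, 0, 0, 0], [0, 0, 0, 2, 0, -1, 0, -1], [0, 0, -1, 0, 2, 0, -1, 0], [0, -1, 0, -1, 0, 2, 0, 0], [0, -1, 0, 0, -1, 0, 2, 0], [0, 0, 0, -1, 0, 0, 0, 2]].
All simple roots have the same length, so the diagram is simply laced. The associated Dynkin diagram is a chain of 8 nodes with single edges (A_8), so the type is A_8 (the algebra sl(9)).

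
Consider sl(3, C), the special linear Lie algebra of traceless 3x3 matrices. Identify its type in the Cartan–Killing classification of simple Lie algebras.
type A_2

This is sl(3), which has dimension 3^2 - 1 = 8 and rank 3 - 1 = 2 (a Cartan subalgebra is the diagonal traceless matrices). In the classification of classical Lie algebras, the special linear algebra sl(n+1) has type A_n; here n = 2, so the Dynkin diagram is a chain of 2 nodes with single edges (A_2). Hence the type is A_2.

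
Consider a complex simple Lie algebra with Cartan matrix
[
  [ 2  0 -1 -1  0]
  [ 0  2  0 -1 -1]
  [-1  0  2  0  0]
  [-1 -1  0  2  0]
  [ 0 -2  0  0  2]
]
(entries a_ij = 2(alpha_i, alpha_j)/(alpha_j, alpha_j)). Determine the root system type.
C_5

The matrix has rank 5 with 2's on the diagonal. Reading the off-diagonal entries as Dynkin edges (a single edge where a_ij = a_ji = -1; a double or triple edge where a_ij * a_ji = 2 or 3), the diagram is a chain of 5 nodes with a double edge at one end; the terminal node there is the unique long simple root (C_5). One simple-root ordering that puts it in standard form is (alpha_3, alpha_1, alpha_4, alpha_2, alpha_5). So the algebra is type C_5, i.e. sp(10).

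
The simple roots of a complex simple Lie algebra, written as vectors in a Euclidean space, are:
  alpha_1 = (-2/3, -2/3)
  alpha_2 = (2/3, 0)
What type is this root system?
type B_2

Compute the Cartan integers a_ij = 2(alpha_i, alpha_j)/(alpha_j, alpha_j); the resulting 2x2 Cartan matrix is
[[2, -2], [-1, 2]].
The roots have two lengths (squared-length ratio 2:1); the short ones are alpha_{2}. The associated Dynkin diagram is a chain of 2 nodes with a double edge at one end; the terminal node there is the unique short simple root (B_2), so the type is B_2 (the algebra so(5)).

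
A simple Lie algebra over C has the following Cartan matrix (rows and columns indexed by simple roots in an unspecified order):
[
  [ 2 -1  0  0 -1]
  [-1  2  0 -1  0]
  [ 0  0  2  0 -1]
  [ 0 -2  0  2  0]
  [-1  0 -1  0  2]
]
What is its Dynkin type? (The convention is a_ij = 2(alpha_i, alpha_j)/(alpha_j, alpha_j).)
The matrix has rank 5 with 2's on the diagonal. Reading the off-diagonal entries as Dynkin edges (a single edge where a_ij = a_ji = -1; a double or triple edge where a_ij * a_ji = 2 or 3), the diagram is a chain of 5 nodes with a double edge at one end; the terminal node there is the unique long simple root (C_5). One simple-root ordering that puts it in standard form is (alpha_3, alpha_5, alpha_1, alpha_2, alpha_4). So the algebra is type C_5, i.e. sp(10).

type C_5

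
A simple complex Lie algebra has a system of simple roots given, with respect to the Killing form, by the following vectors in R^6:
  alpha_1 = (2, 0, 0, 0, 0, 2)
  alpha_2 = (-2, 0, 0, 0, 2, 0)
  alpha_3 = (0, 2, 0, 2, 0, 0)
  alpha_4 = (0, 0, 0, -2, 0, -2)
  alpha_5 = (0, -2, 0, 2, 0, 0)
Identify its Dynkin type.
D_5 (so(10))

Compute the Cartan integers a_ij = 2(alpha_i, alpha_j)/(alpha_j, alpha_j); the resulting 5x5 Cartan matrix is
[[2, -1, 0, -1, 0], [-1, 2, 0, 0, 0], [0, 0, 2, -1, 0], [-1, 0, -1, 2, -1], [0, 0, 0, -1, 2]].
All simple roots have the same length, so the diagram is simply laced. The associated Dynkin diagram is a chain of 3 nodes with a fork of two nodes at one end (D_5), so the type is D_5 (the algebra so(10)).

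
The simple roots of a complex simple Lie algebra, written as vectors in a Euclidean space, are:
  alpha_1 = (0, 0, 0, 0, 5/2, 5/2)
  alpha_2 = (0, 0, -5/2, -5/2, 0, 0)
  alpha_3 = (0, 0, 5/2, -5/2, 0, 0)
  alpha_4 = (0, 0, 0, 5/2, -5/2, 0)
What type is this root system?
type D_4

Compute the Cartan integers a_ij = 2(alpha_i, alpha_j)/(alpha_j, alpha_j); the resulting 4x4 Cartan matrix is
[[2, 0, 0, -1], [0, 2, 0, -1], [0, 0, 2, -1], [-1, -1, -1, 2]].
All simple roots have the same length, so the diagram is simply laced. The associated Dynkin diagram is a chain of 2 nodes with a fork of two nodes at one end (D_4), so the type is D_4 (the algebra so(8)).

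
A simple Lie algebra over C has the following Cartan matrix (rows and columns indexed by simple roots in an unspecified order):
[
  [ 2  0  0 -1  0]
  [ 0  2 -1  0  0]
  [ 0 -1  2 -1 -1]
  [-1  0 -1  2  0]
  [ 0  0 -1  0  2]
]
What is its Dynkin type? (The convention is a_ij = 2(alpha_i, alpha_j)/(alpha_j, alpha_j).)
The matrix has rank 5 with 2's on the diagonal. Reading the off-diagonal entries as Dynkin edges (a single edge where a_ij = a_ji = -1; a double or triple edge where a_ij * a_ji = 2 or 3), the diagram is a chain of 3 nodes with a fork of two nodes at one end (D_5). One simple-root ordering that puts it in standard form is (alpha_1, alpha_4, alpha_3, alpha_2, alpha_5). So the algebra is type D_5, i.e. so(10).

D_5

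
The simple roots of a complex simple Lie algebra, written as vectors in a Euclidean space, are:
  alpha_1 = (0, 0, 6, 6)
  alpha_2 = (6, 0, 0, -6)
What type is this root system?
Compute the Cartan integers a_ij = 2(alpha_i, alpha_j)/(alpha_j, alpha_j); the resulting 2x2 Cartan matrix is
[[2, -1], [-1, 2]].
All simple roots have the same length, so the diagram is simply laced. The associated Dynkin diagram is a chain of 2 nodes with single edges (A_2), so the type is A_2 (the algebra sl(3)).

A2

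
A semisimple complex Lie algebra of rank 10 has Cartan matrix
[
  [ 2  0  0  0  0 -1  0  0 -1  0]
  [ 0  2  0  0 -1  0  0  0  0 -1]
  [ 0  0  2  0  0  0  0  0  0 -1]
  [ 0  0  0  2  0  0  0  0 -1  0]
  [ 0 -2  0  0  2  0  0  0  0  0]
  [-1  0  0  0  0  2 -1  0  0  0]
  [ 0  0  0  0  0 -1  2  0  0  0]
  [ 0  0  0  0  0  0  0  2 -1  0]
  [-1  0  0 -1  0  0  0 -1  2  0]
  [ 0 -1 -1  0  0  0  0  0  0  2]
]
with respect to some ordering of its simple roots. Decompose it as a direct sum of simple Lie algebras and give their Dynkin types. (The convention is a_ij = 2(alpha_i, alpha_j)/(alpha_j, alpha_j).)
type C_4 ⊕ type D_6

The diagram associated to this matrix has two connected components: the simple roots {alpha_2, alpha_3, alpha_5, alpha_10} form a chain of 4 nodes with a double edge at one end; the terminal node there is the unique long simple root (C_4), and {alpha_1, alpha_4, alpha_6, alpha_7, alpha_8, alpha_9} form a chain of 4 nodes with a fork of two nodes at one end (D_6). A semisimple Lie algebra decomposes uniquely as the direct sum of simple ideals, one per connected component of its Dynkin diagram, so g ≅ C_4 ⊕ D_6 (dimension 36 + 66 = 102).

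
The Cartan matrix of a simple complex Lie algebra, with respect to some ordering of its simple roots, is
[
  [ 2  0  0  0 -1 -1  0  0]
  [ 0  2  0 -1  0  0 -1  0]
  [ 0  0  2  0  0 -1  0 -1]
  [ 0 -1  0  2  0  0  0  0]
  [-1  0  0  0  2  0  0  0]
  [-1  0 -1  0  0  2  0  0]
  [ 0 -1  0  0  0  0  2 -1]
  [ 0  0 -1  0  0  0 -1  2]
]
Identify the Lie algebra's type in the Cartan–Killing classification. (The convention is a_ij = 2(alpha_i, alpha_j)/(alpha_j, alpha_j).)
A_8

The matrix has rank 8 with 2's on the diagonal. Reading the off-diagonal entries as Dynkin edges (a single edge where a_ij = a_ji = -1; a double or triple edge where a_ij * a_ji = 2 or 3), the diagram is a chain of 8 nodes with single edges (A_8). One simple-root ordering that puts it in standard form is (alpha_4, alpha_2, alpha_7, alpha_8, alpha_3, alpha_6, alpha_1, alpha_5). So the algebra is type A_8, i.e. sl(9).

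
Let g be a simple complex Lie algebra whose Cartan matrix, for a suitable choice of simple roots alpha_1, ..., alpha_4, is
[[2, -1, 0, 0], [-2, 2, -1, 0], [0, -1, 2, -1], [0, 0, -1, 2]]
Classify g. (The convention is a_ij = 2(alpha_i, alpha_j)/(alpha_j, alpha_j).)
type B_4

The matrix has rank 4 with 2's on the diagonal. Reading the off-diagonal entries as Dynkin edges (a single edge where a_ij = a_ji = -1; a double or triple edge where a_ij * a_ji = 2 or 3), the diagram is a chain of 4 nodes with a double edge at one end; the terminal node there is the unique short simple root (B_4). One simple-root ordering that puts it in standard form is (alpha_4, alpha_3, alpha_2, alpha_1). So the algebra is type B_4, i.e. so(9).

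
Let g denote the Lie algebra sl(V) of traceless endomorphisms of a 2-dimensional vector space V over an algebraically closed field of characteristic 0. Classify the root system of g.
This is sl(2), which has dimension 2^2 - 1 = 3 and rank 2 - 1 = 1 (a Cartan subalgebra is the diagonal traceless matrices). In the classification of classical Lie algebras, the special linear algebra sl(n+1) has type A_n; here n = 1, so the Dynkin diagram is a chain of 1 nodes with single edges (A_1). Hence the type is A_1.

A_1 (sl(2))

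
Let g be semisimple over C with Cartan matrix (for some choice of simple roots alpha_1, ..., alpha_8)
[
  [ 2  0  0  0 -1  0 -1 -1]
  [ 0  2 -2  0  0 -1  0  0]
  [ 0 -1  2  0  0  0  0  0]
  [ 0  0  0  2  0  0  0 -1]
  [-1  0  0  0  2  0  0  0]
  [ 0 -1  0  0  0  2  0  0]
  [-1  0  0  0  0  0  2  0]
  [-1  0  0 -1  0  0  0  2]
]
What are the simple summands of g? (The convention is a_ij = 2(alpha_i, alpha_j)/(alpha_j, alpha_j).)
The diagram associated to this matrix has two connected components: the simple roots {alpha_2, alpha_3, alpha_6} form a chain of 3 nodes with a double edge at one end; the terminal node there is the unique short simple root (B_3), and {alpha_1, alpha_4, alpha_5, alpha_7, alpha_8} form a chain of 3 nodes with a fork of two nodes at one end (D_5). A semisimple Lie algebra decomposes uniquely as the direct sum of simple ideals, one per connected component of its Dynkin diagram, so g ≅ B_3 ⊕ D_5 (dimension 21 + 45 = 66).

B_3 ⊕ D_5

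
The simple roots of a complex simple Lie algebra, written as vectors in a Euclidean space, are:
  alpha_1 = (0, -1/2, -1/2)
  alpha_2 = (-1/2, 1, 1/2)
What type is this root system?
Compute the Cartan integers a_ij = 2(alpha_i, alpha_j)/(alpha_j, alpha_j); the resulting 2x2 Cartan matrix is
[[2, -1], [-3, 2]].
The roots have two lengths (squared-length ratio 3:1); the short ones are alpha_{1}. The associated Dynkin diagram is two nodes joined by a triple edge (G_2), so the type is G_2.

type G_2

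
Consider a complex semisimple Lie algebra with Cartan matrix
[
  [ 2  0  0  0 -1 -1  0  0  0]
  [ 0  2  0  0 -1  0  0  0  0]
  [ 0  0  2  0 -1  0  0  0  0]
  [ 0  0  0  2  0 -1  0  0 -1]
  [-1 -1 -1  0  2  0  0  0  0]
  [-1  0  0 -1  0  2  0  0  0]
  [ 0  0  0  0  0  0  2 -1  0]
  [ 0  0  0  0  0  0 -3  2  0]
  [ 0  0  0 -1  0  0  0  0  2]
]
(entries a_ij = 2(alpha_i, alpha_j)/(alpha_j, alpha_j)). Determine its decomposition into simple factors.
type D_7 ⊕ type G_2

The diagram associated to this matrix has two connected components: the simple roots {alpha_1, alpha_2, alpha_3, alpha_4, alpha_5, alpha_6, alpha_9} form a chain of 5 nodes with a fork of two nodes at one end (D_7), and {alpha_7, alpha_8} form two nodes joined by a triple edge (G_2). A semisimple Lie algebra decomposes uniquely as the direct sum of simple ideals, one per connected component of its Dynkin diagram, so g ≅ D_7 ⊕ G_2 (dimension 91 + 14 = 105).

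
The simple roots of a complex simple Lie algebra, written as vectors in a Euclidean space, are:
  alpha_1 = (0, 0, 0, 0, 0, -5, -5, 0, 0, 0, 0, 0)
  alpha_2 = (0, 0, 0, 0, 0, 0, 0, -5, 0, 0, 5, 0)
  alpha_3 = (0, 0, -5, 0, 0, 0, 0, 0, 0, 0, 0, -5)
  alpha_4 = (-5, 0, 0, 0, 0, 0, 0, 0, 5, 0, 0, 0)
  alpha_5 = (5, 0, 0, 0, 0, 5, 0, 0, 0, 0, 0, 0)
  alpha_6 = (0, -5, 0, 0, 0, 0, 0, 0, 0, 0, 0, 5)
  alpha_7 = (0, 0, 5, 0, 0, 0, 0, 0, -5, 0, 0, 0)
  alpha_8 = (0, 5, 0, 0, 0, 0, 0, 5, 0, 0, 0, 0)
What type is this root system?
Compute the Cartan integers a_ij = 2(alpha_i, alpha_j)/(alpha_j, alpha_j); the resulting 8x8 Cartan matrix is
[[2, 0, 0, 0, -1, 0, 0, 0], [0, 2, 0, 0, 0, 0, 0, -1], [0, 0, 2, 0, 0, -1, -1, 0], [0, 0, 0, 2, -1, 0, -1, 0], [-1, 0, 0, -1, 2, 0, 0, 0], [0, 0, -1, 0, 0, 2, 0, -1], [0, 0, -1, -1, 0, 0, 2, 0], [0, -1, 0, 0, 0, -1, 0, 2]].
All simple roots have the same length, so the diagram is simply laced. The associated Dynkin diagram is a chain of 8 nodes with single edges (A_8), so the type is A_8 (the algebra sl(9)).

A8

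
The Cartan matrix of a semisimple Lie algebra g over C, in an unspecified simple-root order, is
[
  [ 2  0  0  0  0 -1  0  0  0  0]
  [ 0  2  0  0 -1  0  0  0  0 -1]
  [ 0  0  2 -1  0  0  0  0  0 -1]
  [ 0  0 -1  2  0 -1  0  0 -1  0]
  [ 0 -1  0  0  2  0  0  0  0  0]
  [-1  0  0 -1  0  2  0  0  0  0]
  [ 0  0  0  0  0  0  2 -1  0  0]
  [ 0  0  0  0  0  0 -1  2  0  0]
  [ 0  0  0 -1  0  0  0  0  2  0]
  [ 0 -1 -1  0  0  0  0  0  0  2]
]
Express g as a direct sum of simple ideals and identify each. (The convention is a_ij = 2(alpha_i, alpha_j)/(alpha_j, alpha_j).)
A_2 + E_8

The diagram associated to this matrix has two connected components: the simple roots {alpha_7, alpha_8} form a chain of 2 nodes with single edges (A_2), and {alpha_1, alpha_2, alpha_3, alpha_4, alpha_5, alpha_6, alpha_9, alpha_10} form a chain of 7 nodes with one extra node attached to the third node from one end (E_8). A semisimple Lie algebra decomposes uniquely as the direct sum of simple ideals, one per connected component of its Dynkin diagram, so g ≅ A_2 ⊕ E_8 (dimension 8 + 248 = 256).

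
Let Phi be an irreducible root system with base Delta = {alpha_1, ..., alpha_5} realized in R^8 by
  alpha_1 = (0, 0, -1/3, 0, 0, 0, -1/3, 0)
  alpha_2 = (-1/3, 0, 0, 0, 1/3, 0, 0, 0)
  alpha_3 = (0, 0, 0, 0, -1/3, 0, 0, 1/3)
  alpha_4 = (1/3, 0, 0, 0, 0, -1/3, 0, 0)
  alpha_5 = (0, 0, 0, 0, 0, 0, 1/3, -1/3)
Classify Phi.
Compute the Cartan integers a_ij = 2(alpha_i, alpha_j)/(alpha_j, alpha_j); the resulting 5x5 Cartan matrix is
[[2, 0, 0, 0, -1], [0, 2, -1, -1, 0], [0, -1, 2, 0, -1], [0, -1, 0, 2, 0], [-1, 0, -1, 0, 2]].
All simple roots have the same length, so the diagram is simply laced. The associated Dynkin diagram is a chain of 5 nodes with single edges (A_5), so the type is A_5 (the algebra sl(6)).

type A_5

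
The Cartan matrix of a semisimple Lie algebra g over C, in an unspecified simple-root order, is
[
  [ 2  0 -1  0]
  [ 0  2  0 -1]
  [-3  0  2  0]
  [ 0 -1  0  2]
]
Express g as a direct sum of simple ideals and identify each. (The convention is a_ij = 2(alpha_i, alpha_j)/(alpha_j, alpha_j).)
The diagram associated to this matrix has two connected components: the simple roots {alpha_2, alpha_4} form a chain of 2 nodes with single edges (A_2), and {alpha_1, alpha_3} form two nodes joined by a triple edge (G_2). A semisimple Lie algebra decomposes uniquely as the direct sum of simple ideals, one per connected component of its Dynkin diagram, so g ≅ A_2 ⊕ G_2 (dimension 8 + 14 = 22).

A_2 (sl(3)) ⊕ G_2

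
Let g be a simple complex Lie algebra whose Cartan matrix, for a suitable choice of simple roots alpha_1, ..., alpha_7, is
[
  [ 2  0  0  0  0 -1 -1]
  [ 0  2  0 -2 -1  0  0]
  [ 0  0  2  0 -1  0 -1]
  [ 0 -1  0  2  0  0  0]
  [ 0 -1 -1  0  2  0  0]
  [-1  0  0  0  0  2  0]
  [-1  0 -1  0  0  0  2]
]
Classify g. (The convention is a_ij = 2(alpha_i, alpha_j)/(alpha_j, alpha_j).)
B7

The matrix has rank 7 with 2's on the diagonal. Reading the off-diagonal entries as Dynkin edges (a single edge where a_ij = a_ji = -1; a double or triple edge where a_ij * a_ji = 2 or 3), the diagram is a chain of 7 nodes with a double edge at one end; the terminal node there is the unique short simple root (B_7). One simple-root ordering that puts it in standard form is (alpha_6, alpha_1, alpha_7, alpha_3, alpha_5, alpha_2, alpha_4). So the algebra is type B_7, i.e. so(15).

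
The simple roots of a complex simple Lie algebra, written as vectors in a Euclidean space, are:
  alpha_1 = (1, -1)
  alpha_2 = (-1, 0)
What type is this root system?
type B_2

Compute the Cartan integers a_ij = 2(alpha_i, alpha_j)/(alpha_j, alpha_j); the resulting 2x2 Cartan matrix is
[[2, -2], [-1, 2]].
The roots have two lengths (squared-length ratio 2:1); the short ones are alpha_{2}. The associated Dynkin diagram is a chain of 2 nodes with a double edge at one end; the terminal node there is the unique short simple root (B_2), so the type is B_2 (the algebra so(5)).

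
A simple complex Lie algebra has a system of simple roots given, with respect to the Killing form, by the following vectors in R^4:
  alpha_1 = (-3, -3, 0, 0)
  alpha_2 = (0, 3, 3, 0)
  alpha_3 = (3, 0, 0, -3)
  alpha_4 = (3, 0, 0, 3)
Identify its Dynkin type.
Compute the Cartan integers a_ij = 2(alpha_i, alpha_j)/(alpha_j, alpha_j); the resulting 4x4 Cartan matrix is
[[2, -1, -1, -1], [-1, 2, 0, 0], [-1, 0, 2, 0], [-1, 0, 0, 2]].
All simple roots have the same length, so the diagram is simply laced. The associated Dynkin diagram is a chain of 2 nodes with a fork of two nodes at one end (D_4), so the type is D_4 (the algebra so(8)).

D4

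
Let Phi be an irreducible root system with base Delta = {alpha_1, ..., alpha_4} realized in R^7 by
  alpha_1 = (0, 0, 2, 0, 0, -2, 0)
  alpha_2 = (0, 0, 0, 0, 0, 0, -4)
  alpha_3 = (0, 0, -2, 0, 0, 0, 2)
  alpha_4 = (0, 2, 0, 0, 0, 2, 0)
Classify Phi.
Compute the Cartan integers a_ij = 2(alpha_i, alpha_j)/(alpha_j, alpha_j); the resulting 4x4 Cartan matrix is
[[2, 0, -1, -1], [0, 2, -2, 0], [-1, -1, 2, 0], [-1, 0, 0, 2]].
The roots have two lengths (squared-length ratio 2:1); the short ones are alpha_{1,3,4}. The associated Dynkin diagram is a chain of 4 nodes with a double edge at one end; the terminal node there is the unique long simple root (C_4), so the type is C_4 (the algebra sp(8)).

C_4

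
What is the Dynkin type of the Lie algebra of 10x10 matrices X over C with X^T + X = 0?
This is so(10) with 10 even, which has dimension 10(10-1)/2 = 45 and rank 10/2 = 5. In the classification of classical Lie algebras, the orthogonal algebra so(2n) in an even number of variables has type D_n; here n = 5, so the Dynkin diagram is a chain of 3 nodes with a fork of two nodes at one end (D_5). Hence the type is D_5.

D_5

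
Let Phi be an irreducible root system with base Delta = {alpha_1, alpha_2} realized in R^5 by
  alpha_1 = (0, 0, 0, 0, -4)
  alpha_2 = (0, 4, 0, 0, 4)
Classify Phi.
Compute the Cartan integers a_ij = 2(alpha_i, alpha_j)/(alpha_j, alpha_j); the resulting 2x2 Cartan matrix is
[[2, -1], [-2, 2]].
The roots have two lengths (squared-length ratio 2:1); the short ones are alpha_{1}. The associated Dynkin diagram is a chain of 2 nodes with a double edge at one end; the terminal node there is the unique short simple root (B_2), so the type is B_2 (the algebra so(5)).

type B_2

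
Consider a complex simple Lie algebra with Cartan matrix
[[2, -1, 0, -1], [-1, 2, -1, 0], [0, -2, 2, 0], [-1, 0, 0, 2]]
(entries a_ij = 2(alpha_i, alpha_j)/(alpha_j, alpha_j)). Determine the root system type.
The matrix has rank 4 with 2's on the diagonal. Reading the off-diagonal entries as Dynkin edges (a single edge where a_ij = a_ji = -1; a double or triple edge where a_ij * a_ji = 2 or 3), the diagram is a chain of 4 nodes with a double edge at one end; the terminal node there is the unique long simple root (C_4). One simple-root ordering that puts it in standard form is (alpha_4, alpha_1, alpha_2, alpha_3). So the algebra is type C_4, i.e. sp(8).

C_4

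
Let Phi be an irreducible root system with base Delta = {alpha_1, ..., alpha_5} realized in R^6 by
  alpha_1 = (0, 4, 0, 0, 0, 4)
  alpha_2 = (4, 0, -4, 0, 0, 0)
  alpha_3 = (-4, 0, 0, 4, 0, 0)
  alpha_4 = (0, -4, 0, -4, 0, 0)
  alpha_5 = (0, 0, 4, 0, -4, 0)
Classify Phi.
Compute the Cartan integers a_ij = 2(alpha_i, alpha_j)/(alpha_j, alpha_j); the resulting 5x5 Cartan matrix is
[[2, 0, 0, -1, 0], [0, 2, -1, 0, -1], [0, -1, 2, -1, 0], [-1, 0, -1, 2, 0], [0, -1, 0, 0, 2]].
All simple roots have the same length, so the diagram is simply laced. The associated Dynkin diagram is a chain of 5 nodes with single edges (A_5), so the type is A_5 (the algebra sl(6)).

A5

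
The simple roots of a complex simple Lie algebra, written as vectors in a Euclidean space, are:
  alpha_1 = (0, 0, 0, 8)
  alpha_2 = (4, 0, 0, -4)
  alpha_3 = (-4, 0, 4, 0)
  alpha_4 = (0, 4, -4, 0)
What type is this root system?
Compute the Cartan integers a_ij = 2(alpha_i, alpha_j)/(alpha_j, alpha_j); the resulting 4x4 Cartan matrix is
[[2, -2, 0, 0], [-1, 2, -1, 0], [0, -1, 2, -1], [0, 0, -1, 2]].
The roots have two lengths (squared-length ratio 2:1); the short ones are alpha_{2,3,4}. The associated Dynkin diagram is a chain of 4 nodes with a double edge at one end; the terminal node there is the unique long simple root (C_4), so the type is C_4 (the algebra sp(8)).

C_4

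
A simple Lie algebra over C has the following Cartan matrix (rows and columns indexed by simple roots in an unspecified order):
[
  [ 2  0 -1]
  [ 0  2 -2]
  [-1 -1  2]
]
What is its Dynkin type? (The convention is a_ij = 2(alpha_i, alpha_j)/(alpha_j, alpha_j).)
The matrix has rank 3 with 2's on the diagonal. Reading the off-diagonal entries as Dynkin edges (a single edge where a_ij = a_ji = -1; a double or triple edge where a_ij * a_ji = 2 or 3), the diagram is a chain of 3 nodes with a double edge at one end; the terminal node there is the unique long simple root (C_3). One simple-root ordering that puts it in standard form is (alpha_1, alpha_3, alpha_2). So the algebra is type C_3, i.e. sp(6).

C3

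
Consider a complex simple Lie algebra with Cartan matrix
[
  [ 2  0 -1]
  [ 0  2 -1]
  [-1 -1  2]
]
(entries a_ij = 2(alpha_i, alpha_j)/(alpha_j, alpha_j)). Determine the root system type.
A_3 (sl(4))

The matrix has rank 3 with 2's on the diagonal. Reading the off-diagonal entries as Dynkin edges (a single edge where a_ij = a_ji = -1; a double or triple edge where a_ij * a_ji = 2 or 3), the diagram is a chain of 3 nodes with single edges (A_3). One simple-root ordering that puts it in standard form is (alpha_2, alpha_3, alpha_1). So the algebra is type A_3, i.e. sl(4).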